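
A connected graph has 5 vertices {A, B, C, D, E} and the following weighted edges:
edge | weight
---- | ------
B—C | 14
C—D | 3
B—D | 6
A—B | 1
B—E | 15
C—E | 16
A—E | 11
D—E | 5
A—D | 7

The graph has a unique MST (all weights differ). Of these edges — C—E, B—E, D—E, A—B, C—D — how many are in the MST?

Kruskal's algorithm — process edges by increasing weight (ties by edge label):
A—B (1): add — endpoints in different components.
C—D (3): add — endpoints in different components.
D—E (5): add — endpoints in different components.
B—D (6): add — endpoints in different components.
MST edge set: {A—B, C—D, D—E, B—D}.
Of the listed edges, {D—E, A—B, C—D} are in the MST → 3.

3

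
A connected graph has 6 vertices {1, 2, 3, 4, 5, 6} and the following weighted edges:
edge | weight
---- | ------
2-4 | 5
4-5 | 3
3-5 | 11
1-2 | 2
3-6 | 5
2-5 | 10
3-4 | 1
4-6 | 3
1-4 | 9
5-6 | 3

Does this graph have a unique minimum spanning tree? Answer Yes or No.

Kruskal's algorithm — process edges by increasing weight (ties by edge label):
3-4 (1): add. Components now {1} {2} {3,4} {5} {6}
1-2 (2): add. Components now {1,2} {3,4} {5} {6}
4-5 (3): add. Components now {1,2} {3,4,5} {6}
4-6 (3): add. Components now {1,2} {3,4,5,6}
5-6 (3): skip — 5 and 6 already connected.
2-4 (5): add. Components now {1,2,3,4,5,6}
Non-tree edge 5-6 has weight 3, equal to the heaviest edge on its tree cycle — swapping gives another MST of the same weight. Not unique.

No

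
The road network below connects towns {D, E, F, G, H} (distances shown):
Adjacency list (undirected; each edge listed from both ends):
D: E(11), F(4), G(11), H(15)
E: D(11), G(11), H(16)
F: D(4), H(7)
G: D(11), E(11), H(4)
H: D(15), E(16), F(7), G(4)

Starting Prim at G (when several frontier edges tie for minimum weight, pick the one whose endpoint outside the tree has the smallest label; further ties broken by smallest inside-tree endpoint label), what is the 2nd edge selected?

F-H

Prim, starting at G.
Step 1: cheapest edge leaving the tree is G–H (4); add H.
Step 2: cheapest edge leaving the tree is F–H (7); add F.
Step 3: cheapest edge leaving the tree is D–F (4); add D.
Step 4: cheapest edge leaving the tree is D–E (11); add E.
The 2nd edge added is F–H.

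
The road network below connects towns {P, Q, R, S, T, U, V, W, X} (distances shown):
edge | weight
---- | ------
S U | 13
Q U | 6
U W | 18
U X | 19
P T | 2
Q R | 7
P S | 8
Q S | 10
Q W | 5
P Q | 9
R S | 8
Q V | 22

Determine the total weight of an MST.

77

Grow the tree from X using Prim:
Step 1: frontier [U X 19] → take U X (19); add U.
Step 2: frontier [Q U 6, S U 13, U W 18] → take Q U (6); add Q.
Step 3: frontier [Q W 5, Q R 7, P Q 9, Q S 10, Q V 22, S U 13, U W 18] → take Q W (5); add W.
Step 4: frontier [Q R 7, P Q 9, Q S 10, Q V 22, S U 13] → take Q R (7); add R.
Step 5: frontier [P Q 9, Q S 10, Q V 22, R S 8, S U 13] → take R S (8); add S.
Step 6: frontier [P Q 9, Q V 22, P S 8] → take P S (8); add P.
Step 7: frontier [P T 2, Q V 22] → take P T (2); add T.
Step 8: frontier [Q V 22] → take Q V (22); add V.
MST edges: U X, Q U, Q W, Q R, R S, P S, P T, Q V; total weight 19+6+5+7+8+8+2+22 = 77.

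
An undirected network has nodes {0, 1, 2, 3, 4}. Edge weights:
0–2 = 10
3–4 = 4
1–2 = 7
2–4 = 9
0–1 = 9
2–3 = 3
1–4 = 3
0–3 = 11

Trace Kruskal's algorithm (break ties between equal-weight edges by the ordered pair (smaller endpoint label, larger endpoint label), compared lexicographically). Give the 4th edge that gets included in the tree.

0-1

Kruskal's algorithm — process edges by increasing weight (ties by edge label):
1–4 (3): add. Components now {0} {1,4} {2} {3}
2–3 (3): add. Components now {0} {1,4} {2,3}
3–4 (4): add. Components now {0} {1,2,3,4}
1–2 (7): skip — 1 and 2 already connected.
0–1 (9): add. Components now {0,1,2,3,4}
The 4th edge added is 0–1.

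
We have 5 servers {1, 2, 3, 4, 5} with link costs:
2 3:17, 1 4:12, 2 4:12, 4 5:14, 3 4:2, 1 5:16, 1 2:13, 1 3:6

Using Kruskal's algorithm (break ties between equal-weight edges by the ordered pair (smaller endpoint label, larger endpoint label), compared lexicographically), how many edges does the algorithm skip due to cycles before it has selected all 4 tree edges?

Sort edges by weight, then run Kruskal:
3 4 (2): add — endpoints in different components.
1 3 (6): add — endpoints in different components.
1 4 (12): skip — 1 and 4 already connected.
2 4 (12): add — endpoints in different components.
1 2 (13): skip — 1 and 2 already connected.
4 5 (14): add — endpoints in different components.
Edges rejected before the tree was complete: 2.

2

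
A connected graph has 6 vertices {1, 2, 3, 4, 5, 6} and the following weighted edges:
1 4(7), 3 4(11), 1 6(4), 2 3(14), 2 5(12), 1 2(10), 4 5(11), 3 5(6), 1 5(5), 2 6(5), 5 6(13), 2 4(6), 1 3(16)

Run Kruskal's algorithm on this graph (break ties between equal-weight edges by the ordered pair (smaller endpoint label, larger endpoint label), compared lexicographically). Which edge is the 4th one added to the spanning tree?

2-4

Kruskal's algorithm — process edges by increasing weight (ties by edge label):
1 6 (4): add — endpoints in different components.
1 5 (5): add — endpoints in different components.
2 6 (5): add — endpoints in different components.
2 4 (6): add — endpoints in different components.
3 5 (6): add — endpoints in different components.
The 4th edge added is 2 4.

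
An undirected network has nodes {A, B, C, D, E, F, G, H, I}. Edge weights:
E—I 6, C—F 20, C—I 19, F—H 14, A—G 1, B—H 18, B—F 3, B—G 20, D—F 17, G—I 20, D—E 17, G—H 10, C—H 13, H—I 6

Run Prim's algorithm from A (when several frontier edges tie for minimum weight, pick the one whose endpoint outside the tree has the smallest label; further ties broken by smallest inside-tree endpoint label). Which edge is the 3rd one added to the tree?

H-I

Prim, starting at A.
Step 1: frontier [A—G 1] → take A—G (1); add G.
Step 2: frontier [G—H 10, B—G 20, G—I 20] → take G—H (10); add H.
Step 3: frontier [B—G 20, G—I 20, H—I 6, C—H 13, F—H 14, B—H 18] → take H—I (6); add I.
Step 4: frontier [B—G 20, C—H 13, F—H 14, B—H 18, E—I 6, C—I 19] → take E—I (6); add E.
Step 5: frontier [D—E 17, B—G 20, C—H 13, F—H 14, B—H 18, C—I 19] → take C—H (13); add C.
Step 6: frontier [C—F 20, D—E 17, B—G 20, F—H 14, B—H 18] → take F—H (14); add F.
Step 7: frontier [D—E 17, B—F 3, D—F 17, B—G 20, B—H 18] → take B—F (3); add B.
Step 8: frontier [D—E 17, D—F 17] → take D—E (17); add D.
The 3rd edge added is H—I.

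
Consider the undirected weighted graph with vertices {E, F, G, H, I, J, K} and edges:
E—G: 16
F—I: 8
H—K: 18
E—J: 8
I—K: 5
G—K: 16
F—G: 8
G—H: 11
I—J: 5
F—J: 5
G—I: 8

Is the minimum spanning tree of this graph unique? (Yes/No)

No

Sort edges by weight, then run Kruskal:
F—J (5): add. Components now {E} {F,J} {G} {H} {I} {K}
I—J (5): add. Components now {E} {F,I,J} {G} {H} {K}
I—K (5): add. Components now {E} {F,I,J,K} {G} {H}
E—J (8): add. Components now {E,F,I,J,K} {G} {H}
F—G (8): add. Components now {E,F,G,I,J,K} {H}
F—I (8): skip — F and I already connected.
G—I (8): skip — G and I already connected.
G—H (11): add. Components now {E,F,G,H,I,J,K}
Non-tree edge G—I has weight 8, equal to the heaviest edge on its tree cycle — swapping gives another MST of the same weight. Not unique.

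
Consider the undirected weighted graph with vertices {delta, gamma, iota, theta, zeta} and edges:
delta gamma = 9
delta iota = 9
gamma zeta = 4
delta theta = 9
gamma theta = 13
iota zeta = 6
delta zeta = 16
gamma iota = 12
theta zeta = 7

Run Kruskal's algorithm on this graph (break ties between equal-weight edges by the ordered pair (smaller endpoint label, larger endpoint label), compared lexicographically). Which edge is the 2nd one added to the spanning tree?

Kruskal's algorithm — process edges by increasing weight (ties by edge label):
gamma zeta (4): add — endpoints in different components.
iota zeta (6): add — endpoints in different components.
theta zeta (7): add — endpoints in different components.
delta gamma (9): add — endpoints in different components.
The 2nd edge added is iota zeta.

iota-zeta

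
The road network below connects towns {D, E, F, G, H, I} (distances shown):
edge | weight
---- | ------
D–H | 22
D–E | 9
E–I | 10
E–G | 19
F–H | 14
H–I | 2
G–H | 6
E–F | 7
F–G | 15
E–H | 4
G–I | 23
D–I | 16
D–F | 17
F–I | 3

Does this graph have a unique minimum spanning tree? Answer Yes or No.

Yes

Kruskal's algorithm — process edges by increasing weight (ties by edge label):
H–I (2): add. Components now {D} {E} {F} {G} {H,I}
F–I (3): add. Components now {D} {E} {F,H,I} {G}
E–H (4): add. Components now {D} {E,F,H,I} {G}
G–H (6): add. Components now {D} {E,F,G,H,I}
E–F (7): skip — E and F already connected.
D–E (9): add. Components now {D,E,F,G,H,I}
Every non-tree edge has weight strictly greater than the heaviest edge on the tree path between its endpoints, so the MST is unique.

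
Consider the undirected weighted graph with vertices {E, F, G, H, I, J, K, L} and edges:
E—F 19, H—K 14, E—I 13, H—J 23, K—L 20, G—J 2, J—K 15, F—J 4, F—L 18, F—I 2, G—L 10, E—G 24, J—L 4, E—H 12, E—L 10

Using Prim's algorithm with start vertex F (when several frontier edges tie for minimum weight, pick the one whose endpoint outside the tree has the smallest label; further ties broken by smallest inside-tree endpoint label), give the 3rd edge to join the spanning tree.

G-J

Prim, starting at F.
Step 1: cheapest edge leaving the tree is F—I (2); add I.
Step 2: cheapest edge leaving the tree is F—J (4); add J.
Step 3: cheapest edge leaving the tree is G—J (2); add G.
Step 4: cheapest edge leaving the tree is J—L (4); add L.
Step 5: cheapest edge leaving the tree is E—L (10); add E.
Step 6: cheapest edge leaving the tree is E—H (12); add H.
Step 7: cheapest edge leaving the tree is H—K (14); add K.
The 3rd edge added is G—J.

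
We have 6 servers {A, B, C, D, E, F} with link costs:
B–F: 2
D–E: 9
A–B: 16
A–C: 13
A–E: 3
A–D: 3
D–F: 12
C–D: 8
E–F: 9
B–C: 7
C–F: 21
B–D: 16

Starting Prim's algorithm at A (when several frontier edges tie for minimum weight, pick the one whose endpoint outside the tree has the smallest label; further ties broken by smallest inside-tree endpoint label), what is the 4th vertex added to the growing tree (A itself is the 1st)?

C

Prim's algorithm from A:
Step 1: cheapest edge leaving the tree is A–D (3); add D.
Step 2: cheapest edge leaving the tree is A–E (3); add E.
Step 3: cheapest edge leaving the tree is C–D (8); add C.
Step 4: cheapest edge leaving the tree is B–C (7); add B.
Step 5: cheapest edge leaving the tree is B–F (2); add F.
Vertex order: A, D, E, C, B, F. The 4th vertex is C.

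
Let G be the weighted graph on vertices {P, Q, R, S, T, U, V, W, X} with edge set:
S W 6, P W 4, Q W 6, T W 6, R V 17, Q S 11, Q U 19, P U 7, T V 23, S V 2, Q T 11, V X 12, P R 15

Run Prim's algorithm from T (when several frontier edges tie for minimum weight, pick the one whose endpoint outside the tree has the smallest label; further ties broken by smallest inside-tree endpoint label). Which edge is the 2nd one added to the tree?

Prim's algorithm from T:
Step 1: frontier [T W 6, Q T 11, T V 23] → take T W (6); add W.
Step 2: frontier [Q T 11, T V 23, P W 4, Q W 6, S W 6] → take P W (4); add P.
Step 3: frontier [P U 7, P R 15, Q T 11, T V 23, Q W 6, S W 6] → take Q W (6); add Q.
Step 4: frontier [P U 7, P R 15, Q S 11, Q U 19, T V 23, S W 6] → take S W (6); add S.
Step 5: frontier [P U 7, P R 15, Q U 19, S V 2, T V 23] → take S V (2); add V.
Step 6: frontier [P U 7, P R 15, Q U 19, V X 12, R V 17] → take P U (7); add U.
Step 7: frontier [P R 15, V X 12, R V 17] → take V X (12); add X.
Step 8: frontier [P R 15, R V 17] → take P R (15); add R.
The 2nd edge added is P W.

P-W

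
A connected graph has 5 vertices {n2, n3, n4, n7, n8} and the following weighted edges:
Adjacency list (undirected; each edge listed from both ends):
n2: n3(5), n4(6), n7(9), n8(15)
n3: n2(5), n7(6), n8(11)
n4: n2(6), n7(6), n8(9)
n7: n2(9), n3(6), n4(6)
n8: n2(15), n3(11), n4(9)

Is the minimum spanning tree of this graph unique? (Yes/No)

Sort edges by weight, then run Kruskal:
n2 n3 (5): add — endpoints in different components.
n2 n4 (6): add — endpoints in different components.
n3 n7 (6): add — endpoints in different components.
n4 n7 (6): skip — n4 and n7 already connected.
n2 n7 (9): skip — n2 and n7 already connected.
n4 n8 (9): add — endpoints in different components.
Non-tree edge n4 n7 has weight 6, equal to the heaviest edge on its tree cycle — swapping gives another MST of the same weight. Not unique.

No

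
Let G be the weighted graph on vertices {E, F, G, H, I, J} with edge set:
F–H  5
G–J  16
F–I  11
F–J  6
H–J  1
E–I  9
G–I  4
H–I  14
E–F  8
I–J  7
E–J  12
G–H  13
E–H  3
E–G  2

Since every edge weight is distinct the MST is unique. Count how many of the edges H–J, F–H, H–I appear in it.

2

Kruskal: consider edges lightest-first.
H–J (1): add — endpoints in different components.
E–G (2): add — endpoints in different components.
E–H (3): add — endpoints in different components.
G–I (4): add — endpoints in different components.
F–H (5): add — endpoints in different components.
MST edge set: {H–J, E–G, E–H, G–I, F–H}.
Of the listed edges, {H–J, F–H} are in the MST → 2.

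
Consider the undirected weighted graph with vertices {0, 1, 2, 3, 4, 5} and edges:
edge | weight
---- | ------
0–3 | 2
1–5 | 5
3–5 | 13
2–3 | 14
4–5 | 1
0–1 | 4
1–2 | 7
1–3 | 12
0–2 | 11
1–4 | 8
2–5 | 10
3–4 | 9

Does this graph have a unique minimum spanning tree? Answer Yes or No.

Kruskal's algorithm — process edges by increasing weight (ties by edge label):
4–5 (1): add. Components now {0} {1} {2} {3} {4,5}
0–3 (2): add. Components now {0,3} {1} {2} {4,5}
0–1 (4): add. Components now {0,1,3} {2} {4,5}
1–5 (5): add. Components now {0,1,3,4,5} {2}
1–2 (7): add. Components now {0,1,2,3,4,5}
Every non-tree edge has weight strictly greater than the heaviest edge on the tree path between its endpoints, so the MST is unique.

Yes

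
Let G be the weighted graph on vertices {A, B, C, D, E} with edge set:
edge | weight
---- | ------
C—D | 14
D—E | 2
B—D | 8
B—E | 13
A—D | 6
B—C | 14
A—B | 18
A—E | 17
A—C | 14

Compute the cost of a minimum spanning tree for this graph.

30

Sort edges by weight, then run Kruskal:
D—E (2): add — endpoints in different components.
A—D (6): add — endpoints in different components.
B—D (8): add — endpoints in different components.
B—E (13): skip — B and E already connected.
A—C (14): add — endpoints in different components.
MST edges: D—E, A—D, B—D, A—C; total weight 2+6+8+14 = 30.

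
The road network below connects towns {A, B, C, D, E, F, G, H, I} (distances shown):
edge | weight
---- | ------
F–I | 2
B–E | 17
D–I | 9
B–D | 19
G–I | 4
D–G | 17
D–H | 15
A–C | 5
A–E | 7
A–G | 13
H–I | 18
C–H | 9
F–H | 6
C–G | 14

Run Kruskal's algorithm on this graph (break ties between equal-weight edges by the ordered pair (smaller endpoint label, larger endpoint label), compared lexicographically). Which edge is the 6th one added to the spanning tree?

Kruskal: consider edges lightest-first.
F–I (2): add — endpoints in different components.
G–I (4): add — endpoints in different components.
A–C (5): add — endpoints in different components.
F–H (6): add — endpoints in different components.
A–E (7): add — endpoints in different components.
C–H (9): add — endpoints in different components.
D–I (9): add — endpoints in different components.
A–G (13): skip — A and G already connected.
C–G (14): skip — C and G already connected.
D–H (15): skip — D and H already connected.
B–E (17): add — endpoints in different components.
The 6th edge added is C–H.

C-H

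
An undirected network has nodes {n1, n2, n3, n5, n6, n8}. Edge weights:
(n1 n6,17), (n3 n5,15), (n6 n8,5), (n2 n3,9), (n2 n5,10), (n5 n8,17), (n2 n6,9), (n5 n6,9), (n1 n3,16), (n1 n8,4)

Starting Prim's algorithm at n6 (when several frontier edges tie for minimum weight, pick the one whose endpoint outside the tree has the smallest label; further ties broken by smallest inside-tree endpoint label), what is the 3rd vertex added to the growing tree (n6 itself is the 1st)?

n1

Grow the tree from n6 using Prim:
Step 1: cheapest edge leaving the tree is n6 n8 (5); add n8.
Step 2: cheapest edge leaving the tree is n1 n8 (4); add n1.
Step 3: cheapest edge leaving the tree is n2 n6 (9); add n2.
Step 4: cheapest edge leaving the tree is n2 n3 (9); add n3.
Step 5: cheapest edge leaving the tree is n5 n6 (9); add n5.
Vertex order: n6, n8, n1, n2, n3, n5. The 3rd vertex is n1.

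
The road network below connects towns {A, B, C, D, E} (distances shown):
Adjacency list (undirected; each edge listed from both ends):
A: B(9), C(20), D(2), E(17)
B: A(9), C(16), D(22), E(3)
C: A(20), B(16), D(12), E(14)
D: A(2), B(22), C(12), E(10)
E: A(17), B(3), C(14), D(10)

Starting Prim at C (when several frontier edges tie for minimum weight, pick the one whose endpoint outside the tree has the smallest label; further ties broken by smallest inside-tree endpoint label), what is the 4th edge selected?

B-E

Prim, starting at C.
Step 1: cheapest edge leaving the tree is C D (12); add D.
Step 2: cheapest edge leaving the tree is A D (2); add A.
Step 3: cheapest edge leaving the tree is A B (9); add B.
Step 4: cheapest edge leaving the tree is B E (3); add E.
The 4th edge added is B E.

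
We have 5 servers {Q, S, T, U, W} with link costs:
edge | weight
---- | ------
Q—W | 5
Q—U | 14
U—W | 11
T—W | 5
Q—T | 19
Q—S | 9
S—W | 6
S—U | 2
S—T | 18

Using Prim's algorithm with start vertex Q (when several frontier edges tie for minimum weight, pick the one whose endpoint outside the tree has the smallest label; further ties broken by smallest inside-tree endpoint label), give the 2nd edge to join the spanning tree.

T-W

Prim, starting at Q.
Step 1: cheapest edge leaving the tree is Q—W (5); add W.
Step 2: cheapest edge leaving the tree is T—W (5); add T.
Step 3: cheapest edge leaving the tree is S—W (6); add S.
Step 4: cheapest edge leaving the tree is S—U (2); add U.
The 2nd edge added is T—W.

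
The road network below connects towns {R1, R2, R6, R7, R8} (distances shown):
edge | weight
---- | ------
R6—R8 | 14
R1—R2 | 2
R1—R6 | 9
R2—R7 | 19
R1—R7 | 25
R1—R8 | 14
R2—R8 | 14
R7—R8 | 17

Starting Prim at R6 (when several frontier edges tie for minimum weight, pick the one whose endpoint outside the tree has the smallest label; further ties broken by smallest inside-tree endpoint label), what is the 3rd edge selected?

R1-R8

Prim's algorithm from R6:
Step 1: cheapest edge leaving the tree is R1—R6 (9); add R1.
Step 2: cheapest edge leaving the tree is R1—R2 (2); add R2.
Step 3: cheapest edge leaving the tree is R1—R8 (14); add R8.
Step 4: cheapest edge leaving the tree is R7—R8 (17); add R7.
The 3rd edge added is R1—R8.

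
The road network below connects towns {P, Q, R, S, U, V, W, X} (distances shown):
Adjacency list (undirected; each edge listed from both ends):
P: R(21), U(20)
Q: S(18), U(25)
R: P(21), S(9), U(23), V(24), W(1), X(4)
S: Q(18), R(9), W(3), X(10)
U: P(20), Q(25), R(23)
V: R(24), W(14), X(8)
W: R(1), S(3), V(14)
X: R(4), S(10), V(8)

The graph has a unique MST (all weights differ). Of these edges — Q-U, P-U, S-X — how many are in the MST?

1

Kruskal's algorithm — process edges by increasing weight (ties by edge label):
R-W (1): add — endpoints in different components.
S-W (3): add — endpoints in different components.
R-X (4): add — endpoints in different components.
V-X (8): add — endpoints in different components.
R-S (9): skip — S and R already connected.
S-X (10): skip — X and S already connected.
V-W (14): skip — V and W already connected.
Q-S (18): add — endpoints in different components.
P-U (20): add — endpoints in different components.
P-R (21): add — endpoints in different components.
MST edge set: {R-W, S-W, R-X, V-X, Q-S, P-U, P-R}.
Of the listed edges, {P-U} are in the MST → 1.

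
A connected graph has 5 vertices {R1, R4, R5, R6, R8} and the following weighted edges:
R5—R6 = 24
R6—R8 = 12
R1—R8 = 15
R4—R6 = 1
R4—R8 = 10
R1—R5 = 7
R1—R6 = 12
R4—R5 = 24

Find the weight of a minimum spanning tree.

Prim, starting at R1.
Step 1: frontier [R1—R5 7, R1—R6 12, R1—R8 15] → take R1—R5 (7); add R5.
Step 2: frontier [R1—R6 12, R1—R8 15, R4—R5 24, R5—R6 24] → take R1—R6 (12); add R6.
Step 3: frontier [R1—R8 15, R4—R5 24, R4—R6 1, R6—R8 12] → take R4—R6 (1); add R4.
Step 4: frontier [R1—R8 15, R4—R8 10, R6—R8 12] → take R4—R8 (10); add R8.
MST edges: R1—R5, R1—R6, R4—R6, R4—R8; total weight 7+12+1+10 = 30.

30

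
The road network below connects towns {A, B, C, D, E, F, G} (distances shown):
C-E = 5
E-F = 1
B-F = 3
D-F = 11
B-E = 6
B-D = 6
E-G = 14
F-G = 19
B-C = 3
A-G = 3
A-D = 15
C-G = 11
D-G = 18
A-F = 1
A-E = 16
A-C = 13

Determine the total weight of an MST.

Kruskal: consider edges lightest-first.
A-F (1): add — endpoints in different components.
E-F (1): add — endpoints in different components.
A-G (3): add — endpoints in different components.
B-C (3): add — endpoints in different components.
B-F (3): add — endpoints in different components.
C-E (5): skip — C and E already connected.
B-D (6): add — endpoints in different components.
MST edges: A-F, E-F, A-G, B-C, B-F, B-D; total weight 1+1+3+3+3+6 = 17.

17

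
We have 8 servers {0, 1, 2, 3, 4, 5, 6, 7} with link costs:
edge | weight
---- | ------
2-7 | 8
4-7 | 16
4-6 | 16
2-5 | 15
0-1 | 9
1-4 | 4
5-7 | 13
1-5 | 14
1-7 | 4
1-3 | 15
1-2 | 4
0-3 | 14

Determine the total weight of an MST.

Sort edges by weight, then run Kruskal:
1-2 (4): add — endpoints in different components.
1-4 (4): add — endpoints in different components.
1-7 (4): add — endpoints in different components.
2-7 (8): skip — 2 and 7 already connected.
0-1 (9): add — endpoints in different components.
5-7 (13): add — endpoints in different components.
0-3 (14): add — endpoints in different components.
1-5 (14): skip — 1 and 5 already connected.
1-3 (15): skip — 1 and 3 already connected.
2-5 (15): skip — 2 and 5 already connected.
4-6 (16): add — endpoints in different components.
MST edges: 1-2, 1-4, 1-7, 0-1, 5-7, 0-3, 4-6; total weight 4+4+4+9+13+14+16 = 64.

64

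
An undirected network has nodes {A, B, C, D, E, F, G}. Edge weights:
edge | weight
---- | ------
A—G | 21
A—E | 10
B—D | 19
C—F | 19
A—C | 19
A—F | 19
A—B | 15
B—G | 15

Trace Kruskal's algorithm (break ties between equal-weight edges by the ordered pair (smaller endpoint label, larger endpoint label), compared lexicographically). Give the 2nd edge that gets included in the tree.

Kruskal: consider edges lightest-first.
A—E (10): add — endpoints in different components.
A—B (15): add — endpoints in different components.
B—G (15): add — endpoints in different components.
A—C (19): add — endpoints in different components.
A—F (19): add — endpoints in different components.
B—D (19): add — endpoints in different components.
The 2nd edge added is A—B.

A-B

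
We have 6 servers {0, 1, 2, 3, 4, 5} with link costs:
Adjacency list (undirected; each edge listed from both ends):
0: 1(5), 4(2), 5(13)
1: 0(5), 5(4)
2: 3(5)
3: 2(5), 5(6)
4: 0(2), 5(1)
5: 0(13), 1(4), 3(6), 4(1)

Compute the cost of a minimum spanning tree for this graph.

Prim's algorithm from 0:
Step 1: frontier [0 4 2, 0 1 5, 0 5 13] → take 0 4 (2); add 4.
Step 2: frontier [0 1 5, 0 5 13, 4 5 1] → take 4 5 (1); add 5.
Step 3: frontier [0 1 5, 1 5 4, 3 5 6] → take 1 5 (4); add 1.
Step 4: frontier [3 5 6] → take 3 5 (6); add 3.
Step 5: frontier [2 3 5] → take 2 3 (5); add 2.
MST edges: 0 4, 4 5, 1 5, 3 5, 2 3; total weight 2+1+4+6+5 = 18.

18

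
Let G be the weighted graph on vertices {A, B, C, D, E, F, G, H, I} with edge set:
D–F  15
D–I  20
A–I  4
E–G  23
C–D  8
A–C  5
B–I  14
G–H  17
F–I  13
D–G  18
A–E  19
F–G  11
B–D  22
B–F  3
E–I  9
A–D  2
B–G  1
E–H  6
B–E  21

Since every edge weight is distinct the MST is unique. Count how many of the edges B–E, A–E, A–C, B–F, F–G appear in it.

Kruskal: consider edges lightest-first.
B–G (1): add — endpoints in different components.
A–D (2): add — endpoints in different components.
B–F (3): add — endpoints in different components.
A–I (4): add — endpoints in different components.
A–C (5): add — endpoints in different components.
E–H (6): add — endpoints in different components.
C–D (8): skip — C and D already connected.
E–I (9): add — endpoints in different components.
F–G (11): skip — F and G already connected.
F–I (13): add — endpoints in different components.
MST edge set: {B–G, A–D, B–F, A–I, A–C, E–H, E–I, F–I}.
Of the listed edges, {A–C, B–F} are in the MST → 2.

2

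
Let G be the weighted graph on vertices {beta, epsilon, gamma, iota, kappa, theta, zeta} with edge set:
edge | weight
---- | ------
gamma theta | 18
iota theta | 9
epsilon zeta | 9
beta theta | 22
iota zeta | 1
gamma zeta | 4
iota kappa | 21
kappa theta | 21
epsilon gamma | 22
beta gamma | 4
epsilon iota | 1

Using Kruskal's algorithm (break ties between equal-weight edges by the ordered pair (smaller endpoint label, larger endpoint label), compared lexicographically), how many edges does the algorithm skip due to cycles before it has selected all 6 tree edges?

2

Kruskal: consider edges lightest-first.
epsilon iota (1): add — endpoints in different components.
iota zeta (1): add — endpoints in different components.
beta gamma (4): add — endpoints in different components.
gamma zeta (4): add — endpoints in different components.
epsilon zeta (9): skip — zeta and epsilon already connected.
iota theta (9): add — endpoints in different components.
gamma theta (18): skip — theta and gamma already connected.
iota kappa (21): add — endpoints in different components.
Edges rejected before the tree was complete: 2.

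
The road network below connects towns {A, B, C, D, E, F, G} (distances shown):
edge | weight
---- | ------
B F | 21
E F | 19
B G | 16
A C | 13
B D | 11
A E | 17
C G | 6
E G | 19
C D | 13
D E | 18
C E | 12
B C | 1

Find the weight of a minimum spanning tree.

62

Sort edges by weight, then run Kruskal:
B C (1): add — endpoints in different components.
C G (6): add — endpoints in different components.
B D (11): add — endpoints in different components.
C E (12): add — endpoints in different components.
A C (13): add — endpoints in different components.
C D (13): skip — C and D already connected.
B G (16): skip — B and G already connected.
A E (17): skip — A and E already connected.
D E (18): skip — D and E already connected.
E F (19): add — endpoints in different components.
MST edges: B C, C G, B D, C E, A C, E F; total weight 1+6+11+12+13+19 = 62.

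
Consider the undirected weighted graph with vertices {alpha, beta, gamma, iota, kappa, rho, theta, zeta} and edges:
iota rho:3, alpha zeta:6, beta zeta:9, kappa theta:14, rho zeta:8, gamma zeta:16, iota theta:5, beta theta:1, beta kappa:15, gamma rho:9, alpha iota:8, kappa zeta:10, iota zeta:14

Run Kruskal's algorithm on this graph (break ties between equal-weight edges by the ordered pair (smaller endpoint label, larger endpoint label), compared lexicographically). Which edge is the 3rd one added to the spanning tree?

Kruskal's algorithm — process edges by increasing weight (ties by edge label):
beta theta (1): add — endpoints in different components.
iota rho (3): add — endpoints in different components.
iota theta (5): add — endpoints in different components.
alpha zeta (6): add — endpoints in different components.
alpha iota (8): add — endpoints in different components.
rho zeta (8): skip — zeta and rho already connected.
beta zeta (9): skip — beta and zeta already connected.
gamma rho (9): add — endpoints in different components.
kappa zeta (10): add — endpoints in different components.
The 3rd edge added is iota theta.

iota-theta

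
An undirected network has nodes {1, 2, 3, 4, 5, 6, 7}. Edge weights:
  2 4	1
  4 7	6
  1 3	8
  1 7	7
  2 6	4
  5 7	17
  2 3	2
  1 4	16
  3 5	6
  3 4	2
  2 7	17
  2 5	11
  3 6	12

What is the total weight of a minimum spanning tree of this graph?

Prim's algorithm from 1:
Step 1: cheapest edge leaving the tree is 1 7 (7); add 7.
Step 2: cheapest edge leaving the tree is 4 7 (6); add 4.
Step 3: cheapest edge leaving the tree is 2 4 (1); add 2.
Step 4: cheapest edge leaving the tree is 2 3 (2); add 3.
Step 5: cheapest edge leaving the tree is 2 6 (4); add 6.
Step 6: cheapest edge leaving the tree is 3 5 (6); add 5.
MST edges: 1 7, 4 7, 2 4, 2 3, 2 6, 3 5; total weight 7+6+1+2+4+6 = 26.

26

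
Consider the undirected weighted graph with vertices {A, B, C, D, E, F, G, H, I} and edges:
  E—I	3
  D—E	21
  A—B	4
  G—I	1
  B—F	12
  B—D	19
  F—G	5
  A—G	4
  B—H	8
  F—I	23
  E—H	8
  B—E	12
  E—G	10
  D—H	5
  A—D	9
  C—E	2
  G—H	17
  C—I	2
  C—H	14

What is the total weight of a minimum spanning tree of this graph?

31

Kruskal: consider edges lightest-first.
G—I (1): add — endpoints in different components.
C—E (2): add — endpoints in different components.
C—I (2): add — endpoints in different components.
E—I (3): skip — E and I already connected.
A—B (4): add — endpoints in different components.
A—G (4): add — endpoints in different components.
D—H (5): add — endpoints in different components.
F—G (5): add — endpoints in different components.
B—H (8): add — endpoints in different components.
MST edges: G—I, C—E, C—I, A—B, A—G, D—H, F—G, B—H; total weight 1+2+2+4+4+5+5+8 = 31.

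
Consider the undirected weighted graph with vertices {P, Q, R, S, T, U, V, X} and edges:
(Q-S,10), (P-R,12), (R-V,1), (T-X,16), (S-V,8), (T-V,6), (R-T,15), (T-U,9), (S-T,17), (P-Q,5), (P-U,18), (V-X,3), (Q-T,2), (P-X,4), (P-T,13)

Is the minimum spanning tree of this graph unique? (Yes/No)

Yes

Sort edges by weight, then run Kruskal:
R-V (1): add — endpoints in different components.
Q-T (2): add — endpoints in different components.
V-X (3): add — endpoints in different components.
P-X (4): add — endpoints in different components.
P-Q (5): add — endpoints in different components.
T-V (6): skip — T and V already connected.
S-V (8): add — endpoints in different components.
T-U (9): add — endpoints in different components.
Every non-tree edge has weight strictly greater than the heaviest edge on the tree path between its endpoints, so the MST is unique.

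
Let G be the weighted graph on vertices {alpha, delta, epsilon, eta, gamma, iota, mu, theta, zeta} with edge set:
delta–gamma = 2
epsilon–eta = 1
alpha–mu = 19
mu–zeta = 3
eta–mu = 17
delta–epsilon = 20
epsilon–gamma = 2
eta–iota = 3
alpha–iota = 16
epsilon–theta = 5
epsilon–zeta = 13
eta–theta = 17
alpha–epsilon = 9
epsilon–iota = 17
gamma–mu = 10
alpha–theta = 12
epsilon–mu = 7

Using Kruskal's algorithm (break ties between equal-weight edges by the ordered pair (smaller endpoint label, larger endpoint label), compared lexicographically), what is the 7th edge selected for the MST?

epsilon-mu

Kruskal's algorithm — process edges by increasing weight (ties by edge label):
epsilon–eta (1): add — endpoints in different components.
delta–gamma (2): add — endpoints in different components.
epsilon–gamma (2): add — endpoints in different components.
eta–iota (3): add — endpoints in different components.
mu–zeta (3): add — endpoints in different components.
epsilon–theta (5): add — endpoints in different components.
epsilon–mu (7): add — endpoints in different components.
alpha–epsilon (9): add — endpoints in different components.
The 7th edge added is epsilon–mu.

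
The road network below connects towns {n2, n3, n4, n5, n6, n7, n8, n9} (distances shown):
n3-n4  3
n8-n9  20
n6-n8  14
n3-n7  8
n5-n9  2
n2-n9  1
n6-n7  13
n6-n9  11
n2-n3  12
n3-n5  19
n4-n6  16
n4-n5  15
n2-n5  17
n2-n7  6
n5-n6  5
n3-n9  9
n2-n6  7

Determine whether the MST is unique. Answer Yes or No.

Kruskal: consider edges lightest-first.
n2-n9 (1): add — endpoints in different components.
n5-n9 (2): add — endpoints in different components.
n3-n4 (3): add — endpoints in different components.
n5-n6 (5): add — endpoints in different components.
n2-n7 (6): add — endpoints in different components.
n2-n6 (7): skip — n2 and n6 already connected.
n3-n7 (8): add — endpoints in different components.
n3-n9 (9): skip — n9 and n3 already connected.
n6-n9 (11): skip — n9 and n6 already connected.
n2-n3 (12): skip — n2 and n3 already connected.
n6-n7 (13): skip — n6 and n7 already connected.
n6-n8 (14): add — endpoints in different components.
Every non-tree edge has weight strictly greater than the heaviest edge on the tree path between its endpoints, so the MST is unique.

Yes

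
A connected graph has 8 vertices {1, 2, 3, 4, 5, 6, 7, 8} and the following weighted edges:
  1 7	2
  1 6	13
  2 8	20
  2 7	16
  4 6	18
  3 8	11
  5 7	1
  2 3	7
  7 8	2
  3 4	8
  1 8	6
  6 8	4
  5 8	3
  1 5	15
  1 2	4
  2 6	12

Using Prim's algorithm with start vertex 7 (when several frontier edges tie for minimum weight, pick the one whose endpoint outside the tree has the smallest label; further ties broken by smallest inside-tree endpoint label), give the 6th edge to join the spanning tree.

2-3

Prim's algorithm from 7:
Step 1: cheapest edge leaving the tree is 5 7 (1); add 5.
Step 2: cheapest edge leaving the tree is 1 7 (2); add 1.
Step 3: cheapest edge leaving the tree is 7 8 (2); add 8.
Step 4: cheapest edge leaving the tree is 1 2 (4); add 2.
Step 5: cheapest edge leaving the tree is 6 8 (4); add 6.
Step 6: cheapest edge leaving the tree is 2 3 (7); add 3.
Step 7: cheapest edge leaving the tree is 3 4 (8); add 4.
The 6th edge added is 2 3.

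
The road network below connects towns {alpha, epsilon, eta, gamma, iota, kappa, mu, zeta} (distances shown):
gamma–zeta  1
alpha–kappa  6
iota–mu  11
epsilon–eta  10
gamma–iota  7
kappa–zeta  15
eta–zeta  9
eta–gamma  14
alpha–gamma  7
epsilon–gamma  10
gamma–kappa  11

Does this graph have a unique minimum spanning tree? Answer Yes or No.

Kruskal: consider edges lightest-first.
gamma–zeta (1): add — endpoints in different components.
alpha–kappa (6): add — endpoints in different components.
alpha–gamma (7): add — endpoints in different components.
gamma–iota (7): add — endpoints in different components.
eta–zeta (9): add — endpoints in different components.
epsilon–eta (10): add — endpoints in different components.
epsilon–gamma (10): skip — gamma and epsilon already connected.
gamma–kappa (11): skip — kappa and gamma already connected.
iota–mu (11): add — endpoints in different components.
Non-tree edge epsilon–gamma has weight 10, equal to the heaviest edge on its tree cycle — swapping gives another MST of the same weight. Not unique.

No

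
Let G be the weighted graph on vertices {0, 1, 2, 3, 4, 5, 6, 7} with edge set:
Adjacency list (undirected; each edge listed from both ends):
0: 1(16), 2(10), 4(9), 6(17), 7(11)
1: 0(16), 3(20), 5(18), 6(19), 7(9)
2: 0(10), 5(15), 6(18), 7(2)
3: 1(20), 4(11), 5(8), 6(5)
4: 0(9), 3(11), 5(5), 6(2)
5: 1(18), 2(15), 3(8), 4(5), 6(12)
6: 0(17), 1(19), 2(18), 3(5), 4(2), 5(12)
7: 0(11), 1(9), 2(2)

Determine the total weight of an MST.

42

Kruskal: consider edges lightest-first.
2 7 (2): add — endpoints in different components.
4 6 (2): add — endpoints in different components.
3 6 (5): add — endpoints in different components.
4 5 (5): add — endpoints in different components.
3 5 (8): skip — 3 and 5 already connected.
0 4 (9): add — endpoints in different components.
1 7 (9): add — endpoints in different components.
0 2 (10): add — endpoints in different components.
MST edges: 2 7, 4 6, 3 6, 4 5, 0 4, 1 7, 0 2; total weight 2+2+5+5+9+9+10 = 42.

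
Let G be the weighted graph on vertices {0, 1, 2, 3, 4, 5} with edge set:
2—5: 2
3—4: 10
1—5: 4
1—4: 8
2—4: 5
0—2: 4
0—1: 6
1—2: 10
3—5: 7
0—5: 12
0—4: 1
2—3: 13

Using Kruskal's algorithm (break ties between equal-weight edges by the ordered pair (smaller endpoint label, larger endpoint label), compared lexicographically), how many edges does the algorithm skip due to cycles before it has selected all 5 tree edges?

Sort edges by weight, then run Kruskal:
0—4 (1): add — endpoints in different components.
2—5 (2): add — endpoints in different components.
0—2 (4): add — endpoints in different components.
1—5 (4): add — endpoints in different components.
2—4 (5): skip — 2 and 4 already connected.
0—1 (6): skip — 0 and 1 already connected.
3—5 (7): add — endpoints in different components.
Edges rejected before the tree was complete: 2.

2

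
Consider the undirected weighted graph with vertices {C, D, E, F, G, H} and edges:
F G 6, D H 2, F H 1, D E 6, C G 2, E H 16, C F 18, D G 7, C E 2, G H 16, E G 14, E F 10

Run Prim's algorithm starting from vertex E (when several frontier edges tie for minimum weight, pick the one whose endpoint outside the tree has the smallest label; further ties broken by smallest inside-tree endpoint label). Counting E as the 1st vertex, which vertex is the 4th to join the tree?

Grow the tree from E using Prim:
Step 1: cheapest edge leaving the tree is C E (2); add C.
Step 2: cheapest edge leaving the tree is C G (2); add G.
Step 3: cheapest edge leaving the tree is D E (6); add D.
Step 4: cheapest edge leaving the tree is D H (2); add H.
Step 5: cheapest edge leaving the tree is F H (1); add F.
Vertex order: E, C, G, D, H, F. The 4th vertex is D.

D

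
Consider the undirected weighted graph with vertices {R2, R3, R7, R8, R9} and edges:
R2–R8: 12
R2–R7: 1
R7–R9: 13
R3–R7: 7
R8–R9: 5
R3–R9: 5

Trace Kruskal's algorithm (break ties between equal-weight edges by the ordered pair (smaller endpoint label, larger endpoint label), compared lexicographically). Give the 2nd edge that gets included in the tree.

Kruskal's algorithm — process edges by increasing weight (ties by edge label):
R2–R7 (1): add — endpoints in different components.
R3–R9 (5): add — endpoints in different components.
R8–R9 (5): add — endpoints in different components.
R3–R7 (7): add — endpoints in different components.
The 2nd edge added is R3–R9.

R3-R9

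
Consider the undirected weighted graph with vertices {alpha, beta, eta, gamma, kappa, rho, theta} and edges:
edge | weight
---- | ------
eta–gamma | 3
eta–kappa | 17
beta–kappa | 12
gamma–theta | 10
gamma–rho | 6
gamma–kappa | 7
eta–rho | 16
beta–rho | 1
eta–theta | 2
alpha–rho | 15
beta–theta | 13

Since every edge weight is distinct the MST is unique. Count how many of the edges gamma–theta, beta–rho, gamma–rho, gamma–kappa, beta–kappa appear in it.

3

Kruskal's algorithm — process edges by increasing weight (ties by edge label):
beta–rho (1): add — endpoints in different components.
eta–theta (2): add — endpoints in different components.
eta–gamma (3): add — endpoints in different components.
gamma–rho (6): add — endpoints in different components.
gamma–kappa (7): add — endpoints in different components.
gamma–theta (10): skip — theta and gamma already connected.
beta–kappa (12): skip — kappa and beta already connected.
beta–theta (13): skip — theta and beta already connected.
alpha–rho (15): add — endpoints in different components.
MST edge set: {beta–rho, eta–theta, eta–gamma, gamma–rho, gamma–kappa, alpha–rho}.
Of the listed edges, {beta–rho, gamma–rho, gamma–kappa} are in the MST → 3.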